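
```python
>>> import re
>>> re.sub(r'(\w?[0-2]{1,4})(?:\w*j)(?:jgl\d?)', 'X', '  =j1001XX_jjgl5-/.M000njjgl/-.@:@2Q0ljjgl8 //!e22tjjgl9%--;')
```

'  =X-/.X/-.@:@X //!X%--;'

The pattern matches optionally a word character, then 1 to 4 of a character in [0-2] (captured); then zero or more of a word character, then a literal 'j' (non-capturing group); then the literal 'jgl', then optionally a digit (non-capturing group).
Matches: at [3:16] → 'j1001XX_jjgl5'; at [19:28] → 'M000njjgl'; at [34:43] → '2Q0ljjgl8'; at [47:56] → 'e22tjjgl9'.
Each match is replaced by 'X'.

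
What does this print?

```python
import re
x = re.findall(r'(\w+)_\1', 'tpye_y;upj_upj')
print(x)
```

A backreference is literal: `\1` must see the identical characters the first group matched.
Because there's exactly one group, `findall` drops the full match and keeps group 1 from the one hit.

['upj']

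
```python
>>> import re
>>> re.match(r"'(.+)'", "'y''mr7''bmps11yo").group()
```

`re.match` won't scan ahead — the pattern has to work from the very first character.
The match spans [0:9] → "'y''mr7''".
Captured: group 1 = "y''mr7'".

"'y''mr7''"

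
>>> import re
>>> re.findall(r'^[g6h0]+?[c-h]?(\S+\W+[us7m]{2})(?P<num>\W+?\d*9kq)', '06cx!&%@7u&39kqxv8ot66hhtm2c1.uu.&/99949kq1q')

[('6cx!&%@7u&39kqxv8ot66hhtm2c1.uu', '.&/99949kq')]

The pattern matches anchored at the start of the string; then one or more of one of [g6h0] (lazy), then optionally a character in [c-h]; then one or more of a non-whitespace character, then one or more of a non-word character, then exactly 2 of one of [us7m] (captured); then one or more of a non-word character (lazy), then zero or more of a digit, then the literal '9kq' (captured as 'num').
With the lazy modifier that quantifier settles for the fewest repetitions that let the rest of the pattern succeed (the atoms after it are unaffected and can still be greedy).
Matches: at [0:42] match '06cx!&%@7u&39kqxv8ot66hhtm2c1.uu.&/99949kq', groups = ('6cx!&%@7u&39kqxv8ot66hhtm2c1.uu', '.&/99949kq').
2 groups means the one result is a tuple of 2 captured strings — 1 here.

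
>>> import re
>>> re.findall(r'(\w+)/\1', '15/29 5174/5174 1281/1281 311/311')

['5174', '1281', '311']

`\1` has to match the exact text group 1 already captured.
Walking the string: at [6:15] match '5174/5174', group 1 = '5174'; at [16:25] match '1281/1281', group 1 = '1281'; at [26:33] match '311/311', group 1 = '311'.
Because there's exactly one group, `findall` drops the full match and keeps group 1 from each hit.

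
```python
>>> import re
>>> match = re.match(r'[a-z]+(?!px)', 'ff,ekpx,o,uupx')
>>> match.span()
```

A negative assertion filters positions out without eating any characters.
`re.match` only tries the pattern at the start of the string.
The match spans [0:2] → 'ff'.

(0, 2)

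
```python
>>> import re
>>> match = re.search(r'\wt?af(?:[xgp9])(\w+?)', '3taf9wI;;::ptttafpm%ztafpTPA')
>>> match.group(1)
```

Pattern: a word character, then optionally a literal 't', then the literal 'af'; then one of [xgp9] (non-capturing group); then one or more of a word character (lazy) (captured).
With the lazy modifier that quantifier settles for the fewest repetitions that let the rest of the pattern succeed (the atoms after it are unaffected and can still be greedy).
`search` walks the string left to right and returns the first match it finds.
The match spans [0:6] → '3taf9w'.
Captured: group 1 = 'w'.

'w'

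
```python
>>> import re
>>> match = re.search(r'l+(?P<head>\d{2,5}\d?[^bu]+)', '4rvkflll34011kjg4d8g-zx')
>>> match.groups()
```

('34011kjg4d8g-zx',)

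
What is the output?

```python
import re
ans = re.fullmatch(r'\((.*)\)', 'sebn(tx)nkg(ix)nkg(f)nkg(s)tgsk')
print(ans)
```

`re.fullmatch` is like wrapping the pattern in `^…$` (in single-line mode).
Here the string isn't matched end-to-end, so the call returns None.

None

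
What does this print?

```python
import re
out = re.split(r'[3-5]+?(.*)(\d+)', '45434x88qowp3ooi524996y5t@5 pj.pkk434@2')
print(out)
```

['', '5434x88qowp3ooi524996y5t@5 pj.pkk434@', '2', '']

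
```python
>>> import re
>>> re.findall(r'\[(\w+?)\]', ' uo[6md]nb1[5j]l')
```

['6md', '5j']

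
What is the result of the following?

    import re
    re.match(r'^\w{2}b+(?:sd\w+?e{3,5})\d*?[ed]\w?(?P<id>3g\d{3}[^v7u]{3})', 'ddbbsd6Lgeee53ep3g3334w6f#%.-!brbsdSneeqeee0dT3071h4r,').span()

(0, 24)

This matches anchored at the start of the string; then exactly 2 of a word character, then one or more of a literal 'b'; then the literal 'sd', then one or more of a word character (lazy), then 3 to 5 of a literal 'e' (non-capturing group); then zero or more of a digit (lazy), then one of [ed], then optionally a word character; then the literal '3g', then exactly 3 of a digit, then exactly 3 of any character except [v7u] (captured as 'id').
`re.match` only tries the pattern at the start of the string.
The match spans [0:24] → 'ddbbsd6Lgeee53ep3g3334w6'.
Captured: group 1 = '3g3334w6'.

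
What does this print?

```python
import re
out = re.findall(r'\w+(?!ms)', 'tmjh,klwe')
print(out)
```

A negative assertion filters positions out without eating any characters.
With no groups in the pattern, `findall` gives back each whole match — 2 here.

['tmjh', 'klwe']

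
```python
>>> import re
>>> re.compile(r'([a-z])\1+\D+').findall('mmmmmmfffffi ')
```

After group 1 captures some text, `\1` only succeeds where that same text appears again.
With a single group, `findall` returns only what that group captured — 1 item.

['m']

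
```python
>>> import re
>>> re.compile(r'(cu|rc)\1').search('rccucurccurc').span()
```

(2, 6)

`\1` has to match the exact text group 1 already captured.
Unlike `match`, `search` isn't anchored — it looks for the pattern anywhere in the string.
The match spans [2:6] → 'cucu'.
Captured: group 1 = 'cu'.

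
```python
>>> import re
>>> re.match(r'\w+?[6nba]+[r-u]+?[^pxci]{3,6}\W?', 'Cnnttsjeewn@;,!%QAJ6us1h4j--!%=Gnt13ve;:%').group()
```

`match` is anchored at position 0; if the pattern doesn't fit there, it returns None.
The match spans [0:10] → 'Cnnttsjeew'.

'Cnnttsjeew'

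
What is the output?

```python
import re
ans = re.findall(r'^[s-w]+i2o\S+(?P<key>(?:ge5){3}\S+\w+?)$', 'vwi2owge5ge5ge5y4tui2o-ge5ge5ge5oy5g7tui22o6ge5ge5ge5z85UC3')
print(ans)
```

['ge5ge5ge5z85UC3']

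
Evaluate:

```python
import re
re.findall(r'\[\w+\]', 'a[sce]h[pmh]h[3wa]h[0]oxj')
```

['[sce]', '[pmh]', '[3wa]', '[0]']

Matches: at [1:6] → '[sce]'; at [7:12] → '[pmh]'; at [13:18] → '[3wa]'; at [19:22] → '[0]'.
Since nothing is captured, `findall` lists the 4 matched substrings directly.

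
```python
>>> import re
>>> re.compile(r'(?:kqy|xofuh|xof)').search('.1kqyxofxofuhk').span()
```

(2, 5)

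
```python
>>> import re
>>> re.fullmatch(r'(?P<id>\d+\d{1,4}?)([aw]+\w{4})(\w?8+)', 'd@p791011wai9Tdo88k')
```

`re.fullmatch` is like wrapping the pattern in `^…$` (in single-line mode).
Here the pattern can't cover the whole string, so the call returns None.

None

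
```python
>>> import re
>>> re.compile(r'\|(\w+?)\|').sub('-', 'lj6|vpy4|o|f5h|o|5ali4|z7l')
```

Each match is replaced by '-'.

'lj6-o-o-z7l'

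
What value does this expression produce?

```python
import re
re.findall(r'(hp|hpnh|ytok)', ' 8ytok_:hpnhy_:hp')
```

The regex engine tests alternatives in the order written; an earlier branch that matches wins even if a later one would match more.
One capturing group, so `findall` returns just the captured substring from each match — 3 in all.

['ytok', 'hp', 'hp']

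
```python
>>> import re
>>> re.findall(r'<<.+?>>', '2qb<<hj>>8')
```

Matches: at [3:9] → '<<hj>>'.
With no groups in the pattern, `findall` gives back each whole match — 1 here.

['<<hj>>']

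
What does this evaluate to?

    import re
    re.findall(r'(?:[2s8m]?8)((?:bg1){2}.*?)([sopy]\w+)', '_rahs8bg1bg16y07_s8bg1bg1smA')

[('bg1bg16', 'y07_s8bg1bg1smA')]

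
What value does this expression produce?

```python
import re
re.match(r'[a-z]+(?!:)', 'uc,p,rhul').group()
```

'uc'

Because the assertion is negative and zero-width, positions next to the forbidden text are skipped.
With `match`, the pattern is implicitly anchored at the beginning.
The match spans [0:2] → 'uc'.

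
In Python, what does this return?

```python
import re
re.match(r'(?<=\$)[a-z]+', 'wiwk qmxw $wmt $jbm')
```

None

The lookaround is zero-width — it requires the adjacent text to match without consuming it, so the asserted text isn't part of the match.
`match` is anchored at position 0; if the pattern doesn't fit there, it returns None.
Here position 0 doesn't satisfy it, so the call returns None.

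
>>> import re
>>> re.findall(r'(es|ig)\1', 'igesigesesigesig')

['es']

The backreference `\1` re-matches whatever the first group consumed, character for character.
Scanning left to right: at [6:10] match 'eses', group 1 = 'es'.
One capturing group, so `findall` returns just the captured substring from the one match — 1 in all.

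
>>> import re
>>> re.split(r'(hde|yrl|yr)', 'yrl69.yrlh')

Alternation tries branches left to right and keeps the first one that lets the overall match succeed at that position.
Matches to split on: at [0:3] → 'yrl'; at [6:9] → 'yrl'.
Because the pattern has a capturing group, `split` also inserts each captured text between the pieces.

['', 'yrl', '69.', 'yrl', 'h']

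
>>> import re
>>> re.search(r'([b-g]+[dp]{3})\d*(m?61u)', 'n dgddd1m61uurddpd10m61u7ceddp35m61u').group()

'dgddd1m61u'

The pattern matches one or more of a character in [b-g], then exactly 3 of one of [dp] (captured); then zero or more of a digit; then optionally a literal 'm', then the literal '61u' (captured).
The match spans [2:12] → 'dgddd1m61u'.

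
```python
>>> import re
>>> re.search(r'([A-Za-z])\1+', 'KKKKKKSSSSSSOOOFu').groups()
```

('K',)

A backreference is literal: `\1` must see the identical characters the first group matched.
`re.search` tries every starting position until one works.
The match spans [0:6] → 'KKKKKK'.
Captured: group 1 = 'K'.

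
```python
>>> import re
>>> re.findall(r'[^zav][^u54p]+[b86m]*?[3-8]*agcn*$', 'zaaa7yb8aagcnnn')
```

['7yb8aagcnnn']

This matches any character except [zav]; then one or more of any character except [u54p], then zero or more of one of [b86m] (lazy), then zero or more of a character in [3-8]; then the literal 'agc', then zero or more of a literal 'n'; then anchored at the end.
Matches: at [4:15] → '7yb8aagcnnn'.
No capturing groups, so `findall` returns the 1 full match string.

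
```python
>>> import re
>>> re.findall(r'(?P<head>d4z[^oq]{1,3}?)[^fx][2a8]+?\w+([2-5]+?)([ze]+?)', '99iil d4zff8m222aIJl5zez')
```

[('d4zff8', '5', 'z')]

This matches the literal 'd4z', then 1 to 3 of any character except [oq] (lazy) (captured as 'head'); then any character except [fx], then one or more of one of [2a8] (lazy), then one or more of a word character; then one or more of a character in [2-5] (lazy) (captured); then one or more of one of [ze] (lazy) (captured).
Walking the string: at [6:22] match 'd4zff8m222aIJl5z', groups = ('d4zff8', '5', 'z').
3 groups means the one result is a tuple of 3 captured strings — 1 here.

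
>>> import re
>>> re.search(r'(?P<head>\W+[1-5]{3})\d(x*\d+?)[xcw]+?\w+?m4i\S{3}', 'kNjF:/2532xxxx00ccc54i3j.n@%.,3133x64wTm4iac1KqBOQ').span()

Pattern: one or more of a non-word character, then exactly 3 of a character in [1-5] (captured as 'head'); then a digit; then zero or more of the literal 'x', then one or more of a digit (lazy) (captured); then one or more of one of [xcw] (lazy); then one or more of a word character (lazy), then the literal 'm4i', then exactly 3 of a non-whitespace character.
The match spans [26:45] → '@%.,3133x64wTm4iac1'.

(26, 45)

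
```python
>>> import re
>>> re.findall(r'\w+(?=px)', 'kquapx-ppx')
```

['kqua', 'p']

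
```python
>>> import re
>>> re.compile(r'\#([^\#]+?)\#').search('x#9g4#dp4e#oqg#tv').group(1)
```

'9g4'

Unlike `match`, `search` isn't anchored — it looks for the pattern anywhere in the string.
The match spans [1:6] → '#9g4#'.
Captured: group 1 = '9g4'.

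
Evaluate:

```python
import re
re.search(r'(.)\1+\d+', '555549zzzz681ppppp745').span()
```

(0, 6)

`\1` has to match the exact text group 1 already captured.
`re.search` tries every starting position until one works.
The match spans [0:6] → '555549'.
Captured: group 1 = '5'.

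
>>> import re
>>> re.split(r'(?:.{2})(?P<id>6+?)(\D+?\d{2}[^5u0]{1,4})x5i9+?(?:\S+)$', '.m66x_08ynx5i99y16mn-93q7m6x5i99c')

['', '66', 'x_08yn', '']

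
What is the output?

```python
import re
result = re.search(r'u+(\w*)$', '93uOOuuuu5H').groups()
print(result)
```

The match spans [2:11] → 'uOOuuuu5H'.
Captured: group 1 = 'OOuuuu5H'.

('OOuuuu5H',)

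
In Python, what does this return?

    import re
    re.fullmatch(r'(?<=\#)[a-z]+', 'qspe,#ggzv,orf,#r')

Lookahead/lookbehind check context without consuming it, so the matched span excludes the asserted characters.
`re.fullmatch` is like wrapping the pattern in `^…$` (in single-line mode).
Here the pattern can't cover the whole string, so the call returns None.

None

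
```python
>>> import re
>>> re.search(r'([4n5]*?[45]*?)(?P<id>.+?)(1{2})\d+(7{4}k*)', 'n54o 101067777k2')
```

None

Pattern: zero or more of one of [4n5] (lazy), then zero or more of one of [45] (lazy) (captured); then one or more of any character (lazy) (captured as 'id'); then exactly 2 of a literal '1' (captured); then one or more of a digit; then exactly 4 of a literal '7', then zero or more of the literal 'k' (captured).
Here nothing in the string fits, so the call returns None.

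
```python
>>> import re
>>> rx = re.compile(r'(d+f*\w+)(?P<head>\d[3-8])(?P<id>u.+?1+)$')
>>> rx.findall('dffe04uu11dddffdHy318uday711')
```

[('dffe04uu11dddffdHy3', '18', 'uday711')]

This matches one or more of a literal 'd', then zero or more of the literal 'f', then one or more of a word character (captured); then a digit, then a character in [3-8] (captured as 'head'); then a literal 'u', then one or more of any character (lazy), then one or more of the literal '1' (captured as 'id'); then anchored at the end.
3 groups means the one result is a tuple of 3 captured strings — 1 here.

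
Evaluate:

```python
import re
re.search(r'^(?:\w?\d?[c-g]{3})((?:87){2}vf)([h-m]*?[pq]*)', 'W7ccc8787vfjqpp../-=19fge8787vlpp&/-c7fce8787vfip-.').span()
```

(0, 11)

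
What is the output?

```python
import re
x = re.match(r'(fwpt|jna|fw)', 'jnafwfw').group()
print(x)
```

With `match`, the pattern is implicitly anchored at the beginning.
The match spans [0:3] → 'jna'.

jna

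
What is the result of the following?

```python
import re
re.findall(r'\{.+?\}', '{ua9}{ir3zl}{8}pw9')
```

['{ua9}', '{ir3zl}', '{8}']

Because the quantifier is non-greedy, it stops expanding at the earliest point where the rest of the pattern can succeed.
Scanning left to right: at [0:5] → '{ua9}'; at [5:12] → '{ir3zl}'; at [12:15] → '{8}'.
No capturing groups, so `findall` returns the 3 full match strings.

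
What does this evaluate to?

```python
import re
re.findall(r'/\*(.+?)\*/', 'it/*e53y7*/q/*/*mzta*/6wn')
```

Because the quantifier is non-greedy, it stops expanding at the earliest point where the rest of the pattern can succeed.
Scanning left to right: at [2:11] match '/*e53y7*/', group 1 = 'e53y7'; at [12:22] match '/*/*mzta*/', group 1 = '/*mzta'.
Because there's exactly one group, `findall` drops the full match and keeps group 1 from each hit.

['e53y7', '/*mzta']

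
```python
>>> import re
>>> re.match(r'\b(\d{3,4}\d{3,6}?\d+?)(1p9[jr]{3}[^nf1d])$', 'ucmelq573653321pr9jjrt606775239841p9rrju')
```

None

`match` is anchored at position 0; if the pattern doesn't fit there, it returns None.
Here position 0 doesn't satisfy it, so the call returns None.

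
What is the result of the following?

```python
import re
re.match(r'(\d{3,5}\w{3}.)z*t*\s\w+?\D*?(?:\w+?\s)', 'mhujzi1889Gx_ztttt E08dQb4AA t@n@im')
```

This matches 3 to 5 of a digit, then exactly 3 of a word character, then any character (captured); then zero or more of a literal 'z', then zero or more of the literal 't'; then whitespace, then one or more of a word character (lazy), then zero or more of a non-digit (lazy); then one or more of a word character (lazy), then whitespace (non-capturing group).
`match` is anchored at position 0; if the pattern doesn't fit there, it returns None.
Here position 0 doesn't satisfy it, so the call returns None.

None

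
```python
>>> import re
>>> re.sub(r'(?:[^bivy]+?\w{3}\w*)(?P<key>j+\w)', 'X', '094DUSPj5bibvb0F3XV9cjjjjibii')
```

'Xbii'

Pattern: one or more of any character except [bivy] (lazy), then exactly 3 of a word character, then zero or more of a word character (non-capturing group); then one or more of the literal 'j', then a word character (captured as 'key').
Matches: at [0:26] → '094DUSPj5bibvb0F3XV9cjjjji'.
`sub` substitutes 'X' at each match site.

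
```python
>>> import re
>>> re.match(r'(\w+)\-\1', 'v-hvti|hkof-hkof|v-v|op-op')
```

After group 1 captures some text, `\1` only succeeds where that same text appears again.
`match` is anchored at position 0; if the pattern doesn't fit there, it returns None.
Here position 0 doesn't satisfy it, so the call returns None.

None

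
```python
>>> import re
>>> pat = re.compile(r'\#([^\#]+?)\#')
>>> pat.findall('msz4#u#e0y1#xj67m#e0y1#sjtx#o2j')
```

['u', 'xj67m', 'sjtx']

Walking the string: at [4:7] match '#u#', group 1 = 'u'; at [11:18] match '#xj67m#', group 1 = 'xj67m'; at [22:28] match '#sjtx#', group 1 = 'sjtx'.
With a single group, `findall` returns only what that group captured — 3 items.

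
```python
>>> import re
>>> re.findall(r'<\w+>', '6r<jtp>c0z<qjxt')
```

['<jtp>']

Walking the string: at [2:7] → '<jtp>'.
With no groups in the pattern, `findall` gives back each whole match — 1 here.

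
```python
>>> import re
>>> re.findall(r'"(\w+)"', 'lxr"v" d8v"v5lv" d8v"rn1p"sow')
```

['v', 'v5lv', 'rn1p']

Scanning left to right: at [3:6] match '"v"', group 1 = 'v'; at [10:16] match '"v5lv"', group 1 = 'v5lv'; at [20:26] match '"rn1p"', group 1 = 'rn1p'.
`findall` collects group 1 from each match (3 total).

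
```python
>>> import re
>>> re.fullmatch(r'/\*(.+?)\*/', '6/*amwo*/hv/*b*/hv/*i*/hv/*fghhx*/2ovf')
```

`re.fullmatch` requires the pattern to consume the entire string.
Here the string isn't matched end-to-end, so the call returns None.

None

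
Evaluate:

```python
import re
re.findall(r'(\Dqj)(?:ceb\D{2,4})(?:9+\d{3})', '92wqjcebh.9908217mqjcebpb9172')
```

Pattern: a non-digit, then the literal 'qj' (captured); then the literal 'ceb', then 2 to 4 of a non-digit (non-capturing group); then one or more of a literal '9', then exactly 3 of a digit (non-capturing group).
Matches: at [2:15] match 'wqjcebh.99082', group 1 = 'wqj'; at [17:29] match 'mqjcebpb9172', group 1 = 'mqj'.
With a single group, `findall` returns only what that group captured — 2 items.

['wqj', 'mqj']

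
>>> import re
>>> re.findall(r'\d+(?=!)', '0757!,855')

Because the assertion is zero-width, the text it checks is not consumed and won't appear in the result.
Scanning left to right: at [0:4] → '0757'.
With no groups in the pattern, `findall` gives back each whole match — 1 here.

['0757']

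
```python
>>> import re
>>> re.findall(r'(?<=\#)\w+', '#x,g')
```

['x']

The positive lookaround only admits positions where the adjacent text matches; those characters stay outside the span.
Walking the string: at [1:2] → 'x'.
`findall` yields the raw match text (1 of them) because the pattern has no groups.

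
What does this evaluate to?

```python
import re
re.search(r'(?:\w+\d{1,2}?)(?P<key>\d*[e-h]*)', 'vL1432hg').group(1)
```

This matches one or more of a word character, then 1 to 2 of a digit (lazy) (non-capturing group); then zero or more of a digit, then zero or more of a character in [e-h] (captured as 'key').
`re.search` scans for the first position where the pattern succeeds.
The match spans [0:8] → 'vL1432hg'.
Captured: group 1 = 'hg'.

'hg'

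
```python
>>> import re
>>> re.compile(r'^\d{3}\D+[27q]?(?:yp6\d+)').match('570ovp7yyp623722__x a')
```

None

This matches anchored at the start of the string; then exactly 3 of a digit, then one or more of a non-digit, then optionally one of [27q]; then the literal 'yp6', then one or more of a digit (non-capturing group).
`match` is anchored at position 0; if the pattern doesn't fit there, it returns None.
Here the pattern fails at index 0, so the call returns None.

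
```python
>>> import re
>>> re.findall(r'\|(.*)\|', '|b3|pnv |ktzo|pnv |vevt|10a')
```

['b3|pnv |ktzo|pnv |vevt']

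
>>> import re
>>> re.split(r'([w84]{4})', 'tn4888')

['tn', '4888', '']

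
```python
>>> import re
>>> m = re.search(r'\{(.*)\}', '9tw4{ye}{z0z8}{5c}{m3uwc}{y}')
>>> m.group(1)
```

'ye}{z0z8}{5c}{m3uwc}{y'

`search` walks the string left to right and returns the first match it finds.
The match spans [4:28] → '{ye}{z0z8}{5c}{m3uwc}{y}'.
Captured: group 1 = 'ye}{z0z8}{5c}{m3uwc}{y'.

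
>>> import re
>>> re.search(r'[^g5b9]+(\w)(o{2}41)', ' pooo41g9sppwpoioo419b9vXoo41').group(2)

'oo41'

The pattern matches one or more of any character except [g5b9]; then a word character (captured); then exactly 2 of the literal 'o', then the literal '41' (captured).
`search` walks the string left to right and returns the first match it finds.
The match spans [0:7] → ' pooo41'.
Captured: group 1 = 'o', group 2 = 'oo41'.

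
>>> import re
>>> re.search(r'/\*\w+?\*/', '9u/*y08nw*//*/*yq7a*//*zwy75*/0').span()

(2, 11)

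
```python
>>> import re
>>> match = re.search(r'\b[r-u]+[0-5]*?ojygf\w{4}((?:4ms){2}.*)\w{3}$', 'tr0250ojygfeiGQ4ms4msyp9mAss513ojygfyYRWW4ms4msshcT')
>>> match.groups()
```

('4ms4msyp9mAss513ojygfyYRWW4ms4mss',)

This matches a word boundary (`\b`, zero-width); then one or more of a character in [r-u], then zero or more of a character in [0-5] (lazy); then the literal 'oj', then the literal 'ygf', then exactly 4 of a word character; then the literal '4ms' repeated 2 times, then zero or more of any character (captured); then exactly 3 of a word character; then anchored at the end.
`re.search` tries every starting position until one works.
The match spans [0:51] → 'tr0250ojygfeiGQ4ms4msyp9mAss513ojygfyYRWW4ms4msshcT'.
Captured: group 1 = '4ms4msyp9mAss513ojygfyYRWW4ms4mss'.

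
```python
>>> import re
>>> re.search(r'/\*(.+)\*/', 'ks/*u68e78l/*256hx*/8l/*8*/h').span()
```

`search` walks the string left to right and returns the first match it finds.
The match spans [2:27] → '/*u68e78l/*256hx*/8l/*8*/'.
Captured: group 1 = 'u68e78l/*256hx*/8l/*8'.

(2, 27)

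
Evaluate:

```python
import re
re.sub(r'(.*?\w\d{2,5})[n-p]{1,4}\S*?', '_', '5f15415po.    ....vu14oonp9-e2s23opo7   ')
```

'___7   '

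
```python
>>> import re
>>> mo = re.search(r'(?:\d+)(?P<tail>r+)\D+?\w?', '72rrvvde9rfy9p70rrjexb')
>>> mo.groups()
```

Pattern: one or more of a digit (non-capturing group); then one or more of a literal 'r' (captured as 'tail'); then one or more of a non-digit (lazy), then optionally a word character.
`search` walks the string left to right and returns the first match it finds.
The match spans [0:6] → '72rrvv'.
Captured: group 1 = 'rr'.

('rr',)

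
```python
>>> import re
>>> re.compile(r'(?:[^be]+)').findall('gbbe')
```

Since nothing is captured, `findall` lists the 1 matched substring directly.

['g']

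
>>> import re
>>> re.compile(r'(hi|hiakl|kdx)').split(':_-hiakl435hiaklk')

[':_-', 'hi', 'akl435', 'hi', 'aklk']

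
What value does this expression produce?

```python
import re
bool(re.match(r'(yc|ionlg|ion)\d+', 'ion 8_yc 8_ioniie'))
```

`re.match` only tries the pattern at the start of the string.
Here the pattern fails at index 0, so the call returns None, and `bool(None)` is False.

False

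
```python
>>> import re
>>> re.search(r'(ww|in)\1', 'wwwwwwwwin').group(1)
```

'ww'

The match spans [0:4] → 'wwww'.
Captured: group 1 = 'ww'.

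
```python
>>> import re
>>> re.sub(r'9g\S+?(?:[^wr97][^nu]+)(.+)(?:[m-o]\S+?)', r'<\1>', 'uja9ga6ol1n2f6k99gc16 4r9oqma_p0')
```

'uja<n2f6k99gc16 4r9oq>_p0'

This matches the literal '9g', then one or more of a non-whitespace character (lazy); then any character except [wr97], then one or more of any character except [nu] (non-capturing group); then one or more of any character (captured); then a character in [m-o], then one or more of a non-whitespace character (lazy) (non-capturing group).
With the lazy modifier that quantifier settles for the fewest repetitions that let the rest of the pattern succeed (the atoms after it are unaffected and can still be greedy).
Matches: at [3:29] → '9ga6ol1n2f6k99gc16 4r9oqma'.
`\1` in the replacement pulls in group 1's text for each match.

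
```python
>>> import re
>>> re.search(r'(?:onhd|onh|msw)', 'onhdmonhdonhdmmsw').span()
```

`|` is ordered: at each position the engine commits to the first alternative that works.
`re.search` tries every starting position until one works.
The match spans [0:4] → 'onhd'.

(0, 4)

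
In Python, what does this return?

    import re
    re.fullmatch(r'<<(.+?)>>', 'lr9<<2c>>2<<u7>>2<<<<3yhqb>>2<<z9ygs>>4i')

`re.fullmatch` is like wrapping the pattern in `^…$` (in single-line mode).
Here there's no way to consume every character, so the call returns None.

None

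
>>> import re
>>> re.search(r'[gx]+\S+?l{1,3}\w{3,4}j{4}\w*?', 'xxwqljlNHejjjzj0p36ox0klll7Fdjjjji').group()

'xxwqljlNHejjjzj0p36ox0klll7Fdjjjj'

Pattern: one or more of one of [gx]; then one or more of a non-whitespace character (lazy), then 1 to 3 of a literal 'l', then 3 to 4 of a word character; then exactly 4 of the literal 'j', then zero or more of a word character (lazy).
With the lazy modifier that quantifier settles for the fewest repetitions that let the rest of the pattern succeed (the atoms after it are unaffected and can still be greedy).
`re.search` tries every starting position until one works.
The match spans [0:33] → 'xxwqljlNHejjjzj0p36ox0klll7Fdjjjj'.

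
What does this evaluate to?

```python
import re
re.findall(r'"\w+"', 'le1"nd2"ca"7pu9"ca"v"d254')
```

['"nd2"', '"7pu9"', '"v"']

`findall` yields the raw match text (3 of them) because the pattern has no groups.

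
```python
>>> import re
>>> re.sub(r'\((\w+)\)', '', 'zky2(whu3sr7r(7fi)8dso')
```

Matches: at [13:18] → '(7fi)'.
Each match is replaced by ''.

'zky2(whu3sr7r8dso'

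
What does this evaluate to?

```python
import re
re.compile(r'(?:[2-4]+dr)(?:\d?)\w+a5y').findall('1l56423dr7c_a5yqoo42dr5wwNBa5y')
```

The pattern matches one or more of a character in [2-4], then the literal 'dr' (non-capturing group); then optionally a digit (non-capturing group); then one or more of a word character, then the literal 'a5y'.
Walking the string: at [4:30] → '423dr7c_a5yqoo42dr5wwNBa5y'.
`findall` yields the raw match text (1 of them) because the pattern has no groups.

['423dr7c_a5yqoo42dr5wwNBa5y']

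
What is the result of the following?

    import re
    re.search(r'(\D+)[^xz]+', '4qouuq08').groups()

('qouuq',)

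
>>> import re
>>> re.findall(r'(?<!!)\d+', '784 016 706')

The negative lookaround is zero-width — it rules out positions where the adjacent text would match, without consuming anything.
No capturing groups, so `findall` returns the 3 full match strings.

['784', '016', '706']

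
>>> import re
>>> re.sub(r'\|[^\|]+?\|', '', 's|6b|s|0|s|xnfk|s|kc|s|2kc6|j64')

'sssssj64'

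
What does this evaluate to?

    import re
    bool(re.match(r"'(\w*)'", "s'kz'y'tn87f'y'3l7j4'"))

`re.match` won't scan ahead — the pattern has to work from the very first character.
Here the string doesn't start with a match, so the call returns None, and `bool(None)` is False.

False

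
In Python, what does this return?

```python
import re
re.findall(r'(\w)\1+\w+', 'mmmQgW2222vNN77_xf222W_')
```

['m']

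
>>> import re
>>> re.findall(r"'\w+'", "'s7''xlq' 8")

["'s7'", "'xlq'"]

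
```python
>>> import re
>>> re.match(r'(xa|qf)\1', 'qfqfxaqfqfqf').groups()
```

The backreference `\1` re-matches whatever the first group consumed, character for character.
With `match`, the pattern is implicitly anchored at the beginning.
The match spans [0:4] → 'qfqf'.
Captured: group 1 = 'qf'.

('qf',)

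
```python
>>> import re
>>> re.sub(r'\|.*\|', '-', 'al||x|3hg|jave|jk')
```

Each match is replaced by '-'.

'al-jk'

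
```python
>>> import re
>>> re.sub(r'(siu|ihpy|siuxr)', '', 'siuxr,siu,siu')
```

Alternation isn't longest-match — the leftmost alternative that fits at this position is chosen.
Matches: at [0:3] → 'siu'; at [6:9] → 'siu'; at [10:13] → 'siu'.
Every occurrence is swapped for ''.

'xr,,'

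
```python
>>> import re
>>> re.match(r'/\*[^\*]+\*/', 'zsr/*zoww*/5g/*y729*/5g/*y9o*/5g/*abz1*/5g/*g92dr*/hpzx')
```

None

With `match`, the pattern is implicitly anchored at the beginning.
Here the string doesn't start with a match, so the call returns None.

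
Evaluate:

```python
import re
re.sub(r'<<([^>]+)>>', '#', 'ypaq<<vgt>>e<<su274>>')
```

'ypaq#e#'

Matches: at [4:11] → '<<vgt>>'; at [12:21] → '<<su274>>'.
Each match is replaced by '#'.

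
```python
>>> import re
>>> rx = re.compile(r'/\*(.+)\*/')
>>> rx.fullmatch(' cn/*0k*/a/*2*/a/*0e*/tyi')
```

None

`re.fullmatch` is like wrapping the pattern in `^…$` (in single-line mode).
Here the string isn't matched end-to-end, so the call returns None.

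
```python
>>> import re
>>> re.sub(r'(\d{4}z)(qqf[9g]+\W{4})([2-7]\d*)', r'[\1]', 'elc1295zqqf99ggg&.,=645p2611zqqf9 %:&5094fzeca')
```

'elc[1295z]p[2611z]fzeca'

Pattern: exactly 4 of a digit, then a literal 'z' (captured); then the literal 'qqf', then one or more of one of [9g], then exactly 4 of a non-word character (captured); then a character in [2-7], then zero or more of a digit (captured).
`\1` in the replacement pulls in group 1's text for each match.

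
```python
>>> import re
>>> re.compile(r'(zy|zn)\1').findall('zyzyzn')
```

['zy']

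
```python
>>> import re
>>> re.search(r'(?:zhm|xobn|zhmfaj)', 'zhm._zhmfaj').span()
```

(0, 3)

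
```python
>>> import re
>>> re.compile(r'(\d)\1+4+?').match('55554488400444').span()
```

`match` is anchored at position 0; if the pattern doesn't fit there, it returns None.
The match spans [0:5] → '55554'.

(0, 5)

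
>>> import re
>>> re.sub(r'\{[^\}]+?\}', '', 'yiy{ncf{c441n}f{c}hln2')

'yiyfhln2'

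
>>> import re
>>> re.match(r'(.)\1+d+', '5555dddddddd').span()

The backreference `\1` re-matches whatever the first group consumed, character for character.
`re.match` only tries the pattern at the start of the string.
The match spans [0:12] → '5555dddddddd'.
Captured: group 1 = '5'.

(0, 12)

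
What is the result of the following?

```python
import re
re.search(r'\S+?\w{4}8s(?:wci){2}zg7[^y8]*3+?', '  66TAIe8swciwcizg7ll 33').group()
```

The pattern matches one or more of a non-whitespace character (lazy); then exactly 4 of a word character, then the literal '8s'; then the literal 'wci' repeated 2 times, then the literal 'zg7', then zero or more of any character except [y8]; then one or more of a literal '3' (lazy).
`re.search` scans for the first position where the pattern succeeds.
The match spans [2:24] → '66TAIe8swciwcizg7ll 33'.

'66TAIe8swciwcizg7ll 33'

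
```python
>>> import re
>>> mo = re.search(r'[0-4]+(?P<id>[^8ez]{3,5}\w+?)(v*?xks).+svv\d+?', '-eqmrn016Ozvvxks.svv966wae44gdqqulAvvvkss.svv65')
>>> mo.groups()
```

('16Oz', 'vvxks')

The pattern matches one or more of a character in [0-4]; then 3 to 5 of any character except [8ez], then one or more of a word character (lazy) (captured as 'id'); then zero or more of the literal 'v' (lazy), then the literal 'xks' (captured); then one or more of any character, then the literal 'svv', then one or more of a digit (lazy).
Unlike `match`, `search` isn't anchored — it looks for the pattern anywhere in the string.
The match spans [6:46] → '016Ozvvxks.svv966wae44gdqqulAvvvkss.svv6'.
Captured: group 1 = '16Oz', group 2 = 'vvxks'.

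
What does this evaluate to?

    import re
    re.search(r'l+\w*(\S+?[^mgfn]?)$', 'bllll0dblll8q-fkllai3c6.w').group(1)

'-fkllai3c6.w'

The match spans [1:25] → 'llll0dblll8q-fkllai3c6.w'.
Captured: group 1 = '-fkllai3c6.w'.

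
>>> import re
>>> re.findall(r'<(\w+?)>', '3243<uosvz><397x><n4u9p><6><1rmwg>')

Walking the string: at [4:11] match '<uosvz>', group 1 = 'uosvz'; at [11:17] match '<397x>', group 1 = '397x'; at [17:24] match '<n4u9p>', group 1 = 'n4u9p'; at [24:27] match '<6>', group 1 = '6'; at [27:34] match '<1rmwg>', group 1 = '1rmwg'.
With a single group, `findall` returns only what that group captured — 5 items.

['uosvz', '397x', 'n4u9p', '6', '1rmwg']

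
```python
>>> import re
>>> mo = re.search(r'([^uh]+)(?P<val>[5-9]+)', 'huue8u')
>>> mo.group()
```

'e8'

The pattern matches one or more of any character except [uh] (captured); then one or more of a character in [5-9] (captured as 'val').
Unlike `match`, `search` isn't anchored — it looks for the pattern anywhere in the string.
The match spans [3:5] → 'e8'.
Captured: group 1 = 'e', group 2 = '8'.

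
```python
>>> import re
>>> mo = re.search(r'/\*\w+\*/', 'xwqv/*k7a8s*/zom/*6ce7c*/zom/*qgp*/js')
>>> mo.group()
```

`search` walks the string left to right and returns the first match it finds.
The match spans [4:13] → '/*k7a8s*/'.

'/*k7a8s*/'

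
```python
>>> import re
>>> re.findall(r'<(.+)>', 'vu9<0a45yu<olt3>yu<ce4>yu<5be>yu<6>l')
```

['0a45yu<olt3>yu<ce4>yu<5be>yu<6']

Matches: at [3:35] match '<0a45yu<olt3>yu<ce4>yu<5be>yu<6>', group 1 = '0a45yu<olt3>yu<ce4>yu<5be>yu<6'.
One capturing group, so `findall` returns just the captured substring from the one match — 1 in all.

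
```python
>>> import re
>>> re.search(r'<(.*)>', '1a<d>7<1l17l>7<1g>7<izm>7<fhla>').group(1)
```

'd>7<1l17l>7<1g>7<izm>7<fhla'

Unlike `match`, `search` isn't anchored — it looks for the pattern anywhere in the string.
The match spans [2:31] → '<d>7<1l17l>7<1g>7<izm>7<fhla>'.
Captured: group 1 = 'd>7<1l17l>7<1g>7<izm>7<fhla'.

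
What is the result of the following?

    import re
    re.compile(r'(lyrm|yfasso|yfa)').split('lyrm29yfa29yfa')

Matches to split on: at [0:4] → 'lyrm'; at [6:9] → 'yfa'; at [11:14] → 'yfa'.
The group in the pattern means `split` returns the separators' captures alongside the pieces.

['', 'lyrm', '29', 'yfa', '29', 'yfa', '']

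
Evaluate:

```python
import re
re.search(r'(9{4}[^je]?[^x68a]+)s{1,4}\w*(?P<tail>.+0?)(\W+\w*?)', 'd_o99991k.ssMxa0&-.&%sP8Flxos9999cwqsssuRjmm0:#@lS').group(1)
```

The pattern matches exactly 4 of a literal '9', then optionally any character except [je], then one or more of any character except [x68a] (captured); then 1 to 4 of the literal 's', then zero or more of a word character; then one or more of any character, then optionally a literal '0' (captured as 'tail'); then one or more of a non-word character, then zero or more of a word character (lazy) (captured).
Unlike `match`, `search` isn't anchored — it looks for the pattern anywhere in the string.
The match spans [3:48] → '99991k.ssMxa0&-.&%sP8Flxos9999cwqsssuRjmm0:#@'.
Captured: group 1 = '99991k.s', group 2 = '&-.&%sP8Flxos9999cwqsssuRjmm0:#', group 3 = '@'.

'99991k.s'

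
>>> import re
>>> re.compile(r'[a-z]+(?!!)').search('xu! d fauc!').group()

The negative lookaround is zero-width — it rules out positions where the adjacent text would match, without consuming anything.
The match spans [0:1] → 'x'.

'x'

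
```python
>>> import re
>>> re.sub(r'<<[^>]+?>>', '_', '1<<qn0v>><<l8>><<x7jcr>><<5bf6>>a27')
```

Matches: at [1:9] → '<<qn0v>>'; at [9:15] → '<<l8>>'; at [15:24] → '<<x7jcr>>'; at [24:32] → '<<5bf6>>'.
Each match is replaced by '_'.

'1____a27'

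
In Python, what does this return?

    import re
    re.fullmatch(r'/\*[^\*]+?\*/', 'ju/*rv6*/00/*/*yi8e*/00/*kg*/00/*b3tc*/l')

`re.fullmatch` is like wrapping the pattern in `^…$` (in single-line mode).
Here there's no way to consume every character, so the call returns None.

None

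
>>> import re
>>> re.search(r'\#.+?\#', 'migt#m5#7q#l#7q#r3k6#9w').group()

'#m5#'

The `?` after the quantifier makes it lazy — it takes as little as possible before letting the rest of the pattern try.
Unlike `match`, `search` isn't anchored — it looks for the pattern anywhere in the string.
The match spans [4:8] → '#m5#'.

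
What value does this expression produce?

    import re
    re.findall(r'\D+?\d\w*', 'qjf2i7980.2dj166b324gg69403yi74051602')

['qjf2i7980', '.2dj166b324gg69403yi74051602']

No capturing groups, so `findall` returns the 2 full match strings.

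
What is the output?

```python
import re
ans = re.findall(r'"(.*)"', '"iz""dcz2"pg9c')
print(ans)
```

['iz""dcz2']

Scanning left to right: at [0:10] match '"iz""dcz2"', group 1 = 'iz""dcz2'.
`findall` collects group 1 from the one match (1 total).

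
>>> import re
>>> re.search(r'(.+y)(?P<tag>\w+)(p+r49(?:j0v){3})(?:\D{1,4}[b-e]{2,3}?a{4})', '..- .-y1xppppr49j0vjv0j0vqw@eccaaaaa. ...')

None

Pattern: one or more of any character, then the literal 'y' (captured); then one or more of a word character (captured as 'tag'); then one or more of a literal 'p', then the literal 'r49', then the literal 'j0v' repeated 3 times (captured); then 1 to 4 of a non-digit, then 2 to 3 of a character in [b-e] (lazy), then exactly 4 of a literal 'a' (non-capturing group).
`re.search` tries every starting position until one works.
Here no position works, so the call returns None.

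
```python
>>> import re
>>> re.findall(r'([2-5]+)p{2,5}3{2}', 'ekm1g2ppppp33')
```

Because there's exactly one group, `findall` drops the full match and keeps group 1 from the one hit.

['2']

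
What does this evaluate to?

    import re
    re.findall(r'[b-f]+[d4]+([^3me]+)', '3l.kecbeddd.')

['.']

Because there's exactly one group, `findall` drops the full match and keeps group 1 from the one hit.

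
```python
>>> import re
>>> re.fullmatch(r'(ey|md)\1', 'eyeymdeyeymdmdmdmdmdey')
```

None

A backreference is literal: `\1` must see the identical characters the first group matched.
`re.fullmatch` requires the pattern to consume the entire string.
Here the string isn't matched end-to-end, so the call returns None.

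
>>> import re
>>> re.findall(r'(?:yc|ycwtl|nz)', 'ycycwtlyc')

Alternation isn't longest-match — the leftmost alternative that fits at this position is chosen.
Walking the string: at [0:2] → 'yc'; at [2:4] → 'yc'; at [7:9] → 'yc'.
Since nothing is captured, `findall` lists the 3 matched substrings directly.

['yc', 'yc', 'yc']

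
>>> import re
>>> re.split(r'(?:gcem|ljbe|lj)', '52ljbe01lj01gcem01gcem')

Alternation tries branches left to right and keeps the first one that lets the overall match succeed at that position.
Matches to split on: at [2:6] → 'ljbe'; at [8:10] → 'lj'; at [12:16] → 'gcem'; at [18:22] → 'gcem'.
Splitting on the pattern gives 5 pieces.

['52', '01', '01', '01', '']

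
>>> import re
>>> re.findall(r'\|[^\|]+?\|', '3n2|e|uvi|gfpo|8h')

['|e|', '|gfpo|']

Walking the string: at [3:6] → '|e|'; at [9:15] → '|gfpo|'.
Since nothing is captured, `findall` lists the 2 matched substrings directly.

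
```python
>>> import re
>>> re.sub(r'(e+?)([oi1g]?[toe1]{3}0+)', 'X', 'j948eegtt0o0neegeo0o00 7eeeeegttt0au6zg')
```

'j948eegtt0o0neegeo0o00 7Xau6zg'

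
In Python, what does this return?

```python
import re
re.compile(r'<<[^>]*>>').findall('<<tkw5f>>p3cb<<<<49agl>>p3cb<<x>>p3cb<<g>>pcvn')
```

`findall` yields the raw match text (4 of them) because the pattern has no groups.

['<<tkw5f>>', '<<<<49agl>>', '<<x>>', '<<g>>']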